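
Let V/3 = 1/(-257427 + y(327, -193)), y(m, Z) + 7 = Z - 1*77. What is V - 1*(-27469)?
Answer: 7078871173/257704 ≈ 27469.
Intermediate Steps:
y(m, Z) = -84 + Z (y(m, Z) = -7 + (Z - 1*77) = -7 + (Z - 77) = -7 + (-77 + Z) = -84 + Z)
V = -3/257704 (V = 3/(-257427 + (-84 - 193)) = 3/(-257427 - 277) = 3/(-257704) = 3*(-1/257704) = -3/257704 ≈ -1.1641e-5)
V - 1*(-27469) = -3/257704 - 1*(-27469) = -3/257704 + 27469 = 7078871173/257704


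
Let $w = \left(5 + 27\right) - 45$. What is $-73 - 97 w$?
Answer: $1188$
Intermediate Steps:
$w = -13$ ($w = 32 - 45 = -13$)
$-73 - 97 w = -73 - -1261 = -73 + 1261 = 1188$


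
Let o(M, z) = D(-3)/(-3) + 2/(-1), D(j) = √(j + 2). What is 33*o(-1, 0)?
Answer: -66 - 11*I ≈ -66.0 - 11.0*I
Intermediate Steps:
D(j) = √(2 + j)
o(M, z) = -2 - I/3 (o(M, z) = √(2 - 3)/(-3) + 2/(-1) = √(-1)*(-⅓) + 2*(-1) = I*(-⅓) - 2 = -I/3 - 2 = -2 - I/3)
33*o(-1, 0) = 33*(-2 - I/3) = -66 - 11*I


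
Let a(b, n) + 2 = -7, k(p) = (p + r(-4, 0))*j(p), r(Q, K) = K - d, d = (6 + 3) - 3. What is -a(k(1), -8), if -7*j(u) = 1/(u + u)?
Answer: 9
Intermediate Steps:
d = 6 (d = 9 - 3 = 6)
j(u) = -1/(14*u) (j(u) = -1/(7*(u + u)) = -1/(2*u)/7 = -1/(14*u))
r(Q, K) = -6 + K (r(Q, K) = K - 1*6 = K - 6 = -6 + K)
k(p) = -(-6 + p)/(14*p) (k(p) = (p + (-6 + 0))*(-1/(14*p)) = (p - 6)*(-1/(14*p)) = (-6 + p)*(-1/(14*p)) = -(-6 + p)/(14*p))
a(b, n) = -9 (a(b, n) = -2 - 7 = -9)
-a(k(1), -8) = -1*(-9) = 9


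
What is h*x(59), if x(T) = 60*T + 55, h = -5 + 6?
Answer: 3595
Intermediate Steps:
h = 1
x(T) = 55 + 60*T
h*x(59) = 1*(55 + 60*59) = 1*(55 + 3540) = 1*3595 = 3595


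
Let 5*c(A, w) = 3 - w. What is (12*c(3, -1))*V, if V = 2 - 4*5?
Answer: -864/5 ≈ -172.80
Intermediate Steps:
V = -18 (V = 2 - 20 = -18)
c(A, w) = 3/5 - w/5 (c(A, w) = (3 - w)/5 = 3/5 - w/5)
(12*c(3, -1))*V = (12*(3/5 - 1/5*(-1)))*(-18) = (12*(3/5 + 1/5))*(-18) = (12*(4/5))*(-18) = (48/5)*(-18) = -864/5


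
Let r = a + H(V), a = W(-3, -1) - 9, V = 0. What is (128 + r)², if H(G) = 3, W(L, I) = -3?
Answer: 14161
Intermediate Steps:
a = -12 (a = -3 - 9 = -12)
r = -9 (r = -12 + 3 = -9)
(128 + r)² = (128 - 9)² = 119² = 14161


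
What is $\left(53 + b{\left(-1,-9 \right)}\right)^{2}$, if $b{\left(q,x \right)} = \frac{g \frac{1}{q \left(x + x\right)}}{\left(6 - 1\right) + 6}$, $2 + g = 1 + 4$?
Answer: $\frac{12243001}{4356} \approx 2810.6$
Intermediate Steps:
$g = 3$ ($g = -2 + \left(1 + 4\right) = -2 + 5 = 3$)
$b{\left(q,x \right)} = \frac{3}{22 q x}$ ($b{\left(q,x \right)} = \frac{3 \frac{1}{q \left(x + x\right)}}{\left(6 - 1\right) + 6} = \frac{3 \frac{1}{q 2 x}}{5 + 6} = \frac{3 \frac{1}{2 q x}}{11} = 3 \frac{1}{2 q x} \frac{1}{11} = \frac{3}{2 q x} \frac{1}{11} = \frac{3}{22 q x}$)
$\left(53 + b{\left(-1,-9 \right)}\right)^{2} = \left(53 + \frac{3}{22 \left(-1\right) \left(-9\right)}\right)^{2} = \left(53 + \frac{3}{22} \left(-1\right) \left(- \frac{1}{9}\right)\right)^{2} = \left(53 + \frac{1}{66}\right)^{2} = \left(\frac{3499}{66}\right)^{2} = \frac{12243001}{4356}$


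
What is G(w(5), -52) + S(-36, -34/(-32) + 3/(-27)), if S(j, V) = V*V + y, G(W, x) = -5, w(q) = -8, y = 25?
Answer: 433489/20736 ≈ 20.905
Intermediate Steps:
S(j, V) = 25 + V² (S(j, V) = V*V + 25 = V² + 25 = 25 + V²)
G(w(5), -52) + S(-36, -34/(-32) + 3/(-27)) = -5 + (25 + (-34/(-32) + 3/(-27))²) = -5 + (25 + (-34*(-1/32) + 3*(-1/27))²) = -5 + (25 + (17/16 - ⅑)²) = -5 + (25 + (137/144)²) = -5 + (25 + 18769/20736) = -5 + 537169/20736 = 433489/20736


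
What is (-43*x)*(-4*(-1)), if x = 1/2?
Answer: -86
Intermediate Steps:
x = ½ ≈ 0.50000
(-43*x)*(-4*(-1)) = (-43*½)*(-4*(-1)) = -43/2*4 = -86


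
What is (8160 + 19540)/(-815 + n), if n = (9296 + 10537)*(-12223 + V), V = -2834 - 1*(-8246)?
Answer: -13850/67541689 ≈ -0.00020506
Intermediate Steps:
V = 5412 (V = -2834 + 8246 = 5412)
n = -135082563 (n = (9296 + 10537)*(-12223 + 5412) = 19833*(-6811) = -135082563)
(8160 + 19540)/(-815 + n) = (8160 + 19540)/(-815 - 135082563) = 27700/(-135083378) = 27700*(-1/135083378) = -13850/67541689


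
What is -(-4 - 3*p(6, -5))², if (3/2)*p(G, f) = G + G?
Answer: -784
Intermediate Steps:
p(G, f) = 4*G/3 (p(G, f) = 2*(G + G)/3 = 2*(2*G)/3 = 4*G/3)
-(-4 - 3*p(6, -5))² = -(-4 - 4*6)² = -(-4 - 3*8)² = -(-4 - 24)² = -1*(-28)² = -1*784 = -784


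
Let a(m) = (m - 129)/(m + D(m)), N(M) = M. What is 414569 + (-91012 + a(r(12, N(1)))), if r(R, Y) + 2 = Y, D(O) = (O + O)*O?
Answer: 323427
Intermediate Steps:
D(O) = 2*O² (D(O) = (2*O)*O = 2*O²)
r(R, Y) = -2 + Y
a(m) = (-129 + m)/(m + 2*m²) (a(m) = (m - 129)/(m + 2*m²) = (-129 + m)/(m + 2*m²))
414569 + (-91012 + a(r(12, N(1)))) = 414569 + (-91012 + (-129 + (-2 + 1))/((-2 + 1)*(1 + 2*(-2 + 1)))) = 414569 + (-91012 + (-129 - 1)/((-1)*(1 + 2*(-1)))) = 414569 + (-91012 - 1*(-130)/(1 - 2)) = 414569 + (-91012 - 1*(-130)/(-1)) = 414569 + (-91012 - 1*(-1)*(-130)) = 414569 + (-91012 - 130) = 414569 - 91142 = 323427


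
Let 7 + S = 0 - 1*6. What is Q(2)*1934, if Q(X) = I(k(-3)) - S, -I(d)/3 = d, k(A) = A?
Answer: 42548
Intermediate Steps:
I(d) = -3*d
S = -13 (S = -7 + (0 - 1*6) = -7 + (0 - 6) = -7 - 6 = -13)
Q(X) = 22 (Q(X) = -3*(-3) - 1*(-13) = 9 + 13 = 22)
Q(2)*1934 = 22*1934 = 42548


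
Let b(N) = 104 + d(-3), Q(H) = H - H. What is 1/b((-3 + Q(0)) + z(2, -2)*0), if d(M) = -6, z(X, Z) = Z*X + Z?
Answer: 1/98 ≈ 0.010204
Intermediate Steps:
Q(H) = 0
z(X, Z) = Z + X*Z (z(X, Z) = X*Z + Z = Z + X*Z)
b(N) = 98 (b(N) = 104 - 6 = 98)
1/b((-3 + Q(0)) + z(2, -2)*0) = 1/98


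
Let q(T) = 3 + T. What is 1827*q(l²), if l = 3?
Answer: 21924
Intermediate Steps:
1827*q(l²) = 1827*(3 + 3²) = 1827*(3 + 9) = 1827*12 = 21924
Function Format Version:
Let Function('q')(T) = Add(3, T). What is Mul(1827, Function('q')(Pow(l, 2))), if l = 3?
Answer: 21924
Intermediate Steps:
Mul(1827, Function('q')(Pow(l, 2))) = Mul(1827, Add(3, Pow(3, 2))) = Mul(1827, Add(3, 9)) = Mul(1827, 12) = 21924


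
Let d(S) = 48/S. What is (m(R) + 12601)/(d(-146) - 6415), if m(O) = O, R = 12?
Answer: -920749/468319 ≈ -1.9661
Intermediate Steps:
(m(R) + 12601)/(d(-146) - 6415) = (12 + 12601)/(48/(-146) - 6415) = 12613/(48*(-1/146) - 6415) = 12613/(-24/73 - 6415) = 12613/(-468319/73) = 12613*(-73/468319) = -920749/468319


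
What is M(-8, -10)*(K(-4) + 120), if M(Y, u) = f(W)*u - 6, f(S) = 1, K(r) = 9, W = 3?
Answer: -2064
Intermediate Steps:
M(Y, u) = -6 + u (M(Y, u) = 1*u - 6 = u - 6 = -6 + u)
M(-8, -10)*(K(-4) + 120) = (-6 - 10)*(9 + 120) = -16*129 = -2064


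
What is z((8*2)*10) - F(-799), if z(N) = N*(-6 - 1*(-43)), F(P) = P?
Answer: 6719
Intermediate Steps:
z(N) = 37*N (z(N) = N*(-6 + 43) = N*37 = 37*N)
z((8*2)*10) - F(-799) = 37*((8*2)*10) - 1*(-799) = 37*(16*10) + 799 = 37*160 + 799 = 5920 + 799 = 6719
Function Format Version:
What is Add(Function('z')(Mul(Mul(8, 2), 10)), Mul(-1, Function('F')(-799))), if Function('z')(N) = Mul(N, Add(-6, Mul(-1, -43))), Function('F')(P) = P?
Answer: 6719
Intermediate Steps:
Function('z')(N) = Mul(37, N) (Function('z')(N) = Mul(N, Add(-6, 43)) = Mul(N, 37) = Mul(37, N))
Add(Function('z')(Mul(Mul(8, 2), 10)), Mul(-1, Function('F')(-799))) = Add(Mul(37, Mul(Mul(8, 2), 10)), Mul(-1, -799)) = Add(Mul(37, Mul(16, 10)), 799) = Add(Mul(37, 160), 799) = Add(5920, 799) = 6719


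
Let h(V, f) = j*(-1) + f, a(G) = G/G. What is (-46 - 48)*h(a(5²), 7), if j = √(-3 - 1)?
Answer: -658 + 188*I ≈ -658.0 + 188.0*I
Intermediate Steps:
a(G) = 1
j = 2*I (j = √(-4) = 2*I ≈ 2.0*I)
h(V, f) = f - 2*I (h(V, f) = (2*I)*(-1) + f = -2*I + f = f - 2*I)
(-46 - 48)*h(a(5²), 7) = (-46 - 48)*(7 - 2*I) = -94*(7 - 2*I) = -658 + 188*I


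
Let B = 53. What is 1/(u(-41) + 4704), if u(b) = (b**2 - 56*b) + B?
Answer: 1/8734 ≈ 0.00011450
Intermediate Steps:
u(b) = 53 + b**2 - 56*b (u(b) = (b**2 - 56*b) + 53 = 53 + b**2 - 56*b)
1/(u(-41) + 4704) = 1/((53 + (-41)**2 - 56*(-41)) + 4704) = 1/((53 + 1681 + 2296) + 4704) = 1/(4030 + 4704) = 1/8734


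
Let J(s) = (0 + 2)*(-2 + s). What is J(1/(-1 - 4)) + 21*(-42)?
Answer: -4432/5 ≈ -886.40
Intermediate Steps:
J(s) = -4 + 2*s (J(s) = 2*(-2 + s) = -4 + 2*s)
J(1/(-1 - 4)) + 21*(-42) = (-4 + 2/(-1 - 4)) + 21*(-42) = (-4 + 2/(-5)) - 882 = (-4 + 2*(-⅕)) - 882 = (-4 - ⅖) - 882 = -22/5 - 882 = -4432/5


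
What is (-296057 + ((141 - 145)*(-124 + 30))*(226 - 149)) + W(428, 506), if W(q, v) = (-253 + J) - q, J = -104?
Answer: -267890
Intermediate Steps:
W(q, v) = -357 - q (W(q, v) = (-253 - 104) - q = -357 - q)
(-296057 + ((141 - 145)*(-124 + 30))*(226 - 149)) + W(428, 506) = (-296057 + ((141 - 145)*(-124 + 30))*(226 - 149)) + (-357 - 1*428) = (-296057 - 4*(-94)*77) + (-357 - 428) = (-296057 + 376*77) - 785 = (-296057 + 28952) - 785 = -267105 - 785 = -267890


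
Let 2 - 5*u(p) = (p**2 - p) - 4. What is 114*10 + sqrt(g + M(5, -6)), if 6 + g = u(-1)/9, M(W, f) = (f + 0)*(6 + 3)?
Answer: 1140 + 2*I*sqrt(3370)/15 ≈ 1140.0 + 7.7402*I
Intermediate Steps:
u(p) = 6/5 - p**2/5 + p/5 (u(p) = 2/5 - ((p**2 - p) - 4)/5 = 2/5 - (-4 + p**2 - p)/5 = 2/5 + (4/5 - p**2/5 + p/5) = 6/5 - p**2/5 + p/5)
M(W, f) = 9*f (M(W, f) = f*9 = 9*f)
g = -266/45 (g = -6 + (6/5 - 1/5*(-1)**2 + (1/5)*(-1))/9 = -6 + (6/5 - 1/5*1 - 1/5)*(1/9) = -6 + (6/5 - 1/5 - 1/5)*(1/9) = -6 + (4/5)*(1/9) = -6 + 4/45 = -266/45 ≈ -5.9111)
114*10 + sqrt(g + M(5, -6)) = 114*10 + sqrt(-266/45 + 9*(-6)) = 1140 + sqrt(-266/45 - 54) = 1140 + sqrt(-2696/45) = 1140 + 2*I*sqrt(3370)/15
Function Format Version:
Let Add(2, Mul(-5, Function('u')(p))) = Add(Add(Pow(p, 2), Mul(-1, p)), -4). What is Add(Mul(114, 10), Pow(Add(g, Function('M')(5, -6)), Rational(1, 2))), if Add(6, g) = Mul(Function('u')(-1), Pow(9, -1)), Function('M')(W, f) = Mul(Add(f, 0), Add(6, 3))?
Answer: Add(1140, Mul(Rational(2, 15), I, Pow(3370, Rational(1, 2)))) ≈ Add(1140.0, Mul(7.7402, I))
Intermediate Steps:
Function('u')(p) = Add(Rational(6, 5), Mul(Rational(-1, 5), Pow(p, 2)), Mul(Rational(1, 5), p)) (Function('u')(p) = Add(Rational(2, 5), Mul(Rational(-1, 5), Add(Add(Pow(p, 2), Mul(-1, p)), -4))) = Add(Rational(2, 5), Mul(Rational(-1, 5), Add(-4, Pow(p, 2), Mul(-1, p)))) = Add(Rational(2, 5), Add(Rational(4, 5), Mul(Rational(-1, 5), Pow(p, 2)), Mul(Rational(1, 5), p))) = Add(Rational(6, 5), Mul(Rational(-1, 5), Pow(p, 2)), Mul(Rational(1, 5), p)))
Function('M')(W, f) = Mul(9, f) (Function('M')(W, f) = Mul(f, 9) = Mul(9, f))
g = Rational(-266, 45) (g = Add(-6, Mul(Add(Rational(6, 5), Mul(Rational(-1, 5), Pow(-1, 2)), Mul(Rational(1, 5), -1)), Pow(9, -1))) = Add(-6, Mul(Add(Rational(6, 5), Mul(Rational(-1, 5), 1), Rational(-1, 5)), Rational(1, 9))) = Add(-6, Mul(Add(Rational(6, 5), Rational(-1, 5), Rational(-1, 5)), Rational(1, 9))) = Add(-6, Mul(Rational(4, 5), Rational(1, 9))) = Add(-6, Rational(4, 45)) = Rational(-266, 45) ≈ -5.9111)
Add(Mul(114, 10), Pow(Add(g, Function('M')(5, -6)), Rational(1, 2))) = Add(Mul(114, 10), Pow(Add(Rational(-266, 45), Mul(9, -6)), Rational(1, 2))) = Add(1140, Pow(Add(Rational(-266, 45), -54), Rational(1, 2))) = Add(1140, Pow(Rational(-2696, 45), Rational(1, 2))) = Add(1140, Mul(Rational(2, 15), I, Pow(3370, Rational(1, 2))))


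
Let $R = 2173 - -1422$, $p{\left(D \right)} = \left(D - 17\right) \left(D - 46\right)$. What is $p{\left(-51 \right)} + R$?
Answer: $10191$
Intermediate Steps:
$p{\left(D \right)} = \left(-46 + D\right) \left(-17 + D\right)$ ($p{\left(D \right)} = \left(-17 + D\right) \left(-46 + D\right) = \left(-46 + D\right) \left(-17 + D\right)$)
$R = 3595$ ($R = 2173 + 1422 = 3595$)
$p{\left(-51 \right)} + R = \left(782 + \left(-51\right)^{2} - -3213\right) + 3595 = \left(782 + 2601 + 3213\right) + 3595 = 6596 + 3595 = 10191$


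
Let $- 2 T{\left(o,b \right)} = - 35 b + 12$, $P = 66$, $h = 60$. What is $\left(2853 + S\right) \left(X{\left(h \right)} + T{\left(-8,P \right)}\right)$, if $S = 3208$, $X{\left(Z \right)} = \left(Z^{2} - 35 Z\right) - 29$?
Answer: $15879820$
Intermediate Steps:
$T{\left(o,b \right)} = -6 + \frac{35 b}{2}$ ($T{\left(o,b \right)} = - \frac{- 35 b + 12}{2} = - \frac{12 - 35 b}{2} = -6 + \frac{35 b}{2}$)
$X{\left(Z \right)} = -29 + Z^{2} - 35 Z$
$\left(2853 + S\right) \left(X{\left(h \right)} + T{\left(-8,P \right)}\right) = \left(2853 + 3208\right) \left(\left(-29 + 60^{2} - 2100\right) + \left(-6 + \frac{35}{2} \cdot 66\right)\right) = 6061 \left(\left(-29 + 3600 - 2100\right) + \left(-6 + 1155\right)\right) = 6061 \left(1471 + 1149\right) = 6061 \cdot 2620 = 15879820$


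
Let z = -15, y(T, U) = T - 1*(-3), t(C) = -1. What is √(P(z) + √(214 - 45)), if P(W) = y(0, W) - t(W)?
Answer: √17 ≈ 4.1231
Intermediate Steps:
y(T, U) = 3 + T (y(T, U) = T + 3 = 3 + T)
P(W) = 4 (P(W) = (3 + 0) - 1*(-1) = 3 + 1 = 4)
√(P(z) + √(214 - 45)) = √(4 + √(214 - 45)) = √(4 + √169) = √(4 + 13) = √17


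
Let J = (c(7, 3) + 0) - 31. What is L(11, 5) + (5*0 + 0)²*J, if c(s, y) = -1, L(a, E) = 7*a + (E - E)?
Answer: 77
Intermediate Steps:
L(a, E) = 7*a (L(a, E) = 7*a + 0 = 7*a)
J = -32 (J = (-1 + 0) - 31 = -1 - 31 = -32)
L(11, 5) + (5*0 + 0)²*J = 7*11 + (5*0 + 0)²*(-32) = 77 + (0 + 0)²*(-32) = 77 + 0²*(-32) = 77 + 0*(-32) = 77 + 0 = 77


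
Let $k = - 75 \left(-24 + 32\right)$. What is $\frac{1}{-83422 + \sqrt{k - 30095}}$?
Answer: $- \frac{83422}{6959260779} - \frac{i \sqrt{30695}}{6959260779} \approx -1.1987 \cdot 10^{-5} - 2.5175 \cdot 10^{-8} i$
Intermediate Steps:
$k = -600$ ($k = \left(-75\right) 8 = -600$)
$\frac{1}{-83422 + \sqrt{k - 30095}} = \frac{1}{-83422 + \sqrt{-600 - 30095}} = \frac{1}{-83422 + \sqrt{-30695}} = \frac{1}{-83422 + i \sqrt{30695}}$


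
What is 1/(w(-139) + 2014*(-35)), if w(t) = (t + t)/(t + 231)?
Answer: -46/3242679 ≈ -1.4186e-5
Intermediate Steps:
w(t) = 2*t/(231 + t) (w(t) = (2*t)/(231 + t) = 2*t/(231 + t))
1/(w(-139) + 2014*(-35)) = 1/(2*(-139)/(231 - 139) + 2014*(-35)) = 1/(2*(-139)/92 - 70490) = 1/(2*(-139)*(1/92) - 70490) = 1/(-139/46 - 70490) = 1/(-3242679/46) = -46/3242679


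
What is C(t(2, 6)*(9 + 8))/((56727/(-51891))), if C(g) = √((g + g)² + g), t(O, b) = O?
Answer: -17297*√4658/18909 ≈ -62.431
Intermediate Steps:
C(g) = √(g + 4*g²) (C(g) = √((2*g)² + g) = √(4*g² + g) = √(g + 4*g²))
C(t(2, 6)*(9 + 8))/((56727/(-51891))) = √((2*(9 + 8))*(1 + 4*(2*(9 + 8))))/((56727/(-51891))) = √((2*17)*(1 + 4*(2*17)))/((56727*(-1/51891))) = √(34*(1 + 4*34))/(-18909/17297) = √(34*(1 + 136))*(-17297/18909) = √(34*137)*(-17297/18909) = √4658*(-17297/18909) = -17297*√4658/18909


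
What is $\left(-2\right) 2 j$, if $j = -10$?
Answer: $40$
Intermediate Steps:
$\left(-2\right) 2 j = \left(-2\right) 2 \left(-10\right) = \left(-4\right) \left(-10\right) = 40$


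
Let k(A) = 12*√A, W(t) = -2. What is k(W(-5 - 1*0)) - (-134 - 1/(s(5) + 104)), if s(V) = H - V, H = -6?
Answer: 12463/93 + 12*I*√2 ≈ 134.01 + 16.971*I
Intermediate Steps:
s(V) = -6 - V
k(W(-5 - 1*0)) - (-134 - 1/(s(5) + 104)) = 12*√(-2) - (-134 - 1/((-6 - 1*5) + 104)) = 12*(I*√2) - (-134 - 1/((-6 - 5) + 104)) = 12*I*√2 - (-134 - 1/(-11 + 104)) = 12*I*√2 - (-134 - 1/93) = 12*I*√2 - 1*(-12463/93) = 12*I*√2 + 12463/93 = 12463/93 + 12*I*√2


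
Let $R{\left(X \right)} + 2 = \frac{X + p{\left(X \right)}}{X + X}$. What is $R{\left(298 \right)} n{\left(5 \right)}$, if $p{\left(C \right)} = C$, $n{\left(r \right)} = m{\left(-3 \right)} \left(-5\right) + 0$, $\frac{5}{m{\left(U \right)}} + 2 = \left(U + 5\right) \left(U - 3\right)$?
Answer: $- \frac{25}{14} \approx -1.7857$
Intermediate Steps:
$m{\left(U \right)} = \frac{5}{-2 + \left(-3 + U\right) \left(5 + U\right)}$ ($m{\left(U \right)} = \frac{5}{-2 + \left(U + 5\right) \left(U - 3\right)} = \frac{5}{-2 + \left(5 + U\right) \left(-3 + U\right)} = \frac{5}{-2 + \left(-3 + U\right) \left(5 + U\right)}$)
$n{\left(r \right)} = \frac{25}{14}$ ($n{\left(r \right)} = \frac{5}{-17 + \left(-3\right)^{2} + 2 \left(-3\right)} \left(-5\right) + 0 = \frac{5}{-17 + 9 - 6} \left(-5\right) + 0 = \frac{5}{-14} \left(-5\right) + 0 = 5 \left(- \frac{1}{14}\right) \left(-5\right) + 0 = \left(- \frac{5}{14}\right) \left(-5\right) + 0 = \frac{25}{14} + 0 = \frac{25}{14}$)
$R{\left(X \right)} = -1$ ($R{\left(X \right)} = -2 + \frac{X + X}{X + X} = -2 + \frac{2 X}{2 X} = -2 + 2 X \frac{1}{2 X} = -2 + 1 = -1$)
$R{\left(298 \right)} n{\left(5 \right)} = \left(-1\right) \frac{25}{14} = - \frac{25}{14}$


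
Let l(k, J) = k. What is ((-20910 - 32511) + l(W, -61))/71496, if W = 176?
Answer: -53245/71496 ≈ -0.74473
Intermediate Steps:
((-20910 - 32511) + l(W, -61))/71496 = ((-20910 - 32511) + 176)/71496 = (-53421 + 176)*(1/71496) = -53245*1/71496 = -53245/71496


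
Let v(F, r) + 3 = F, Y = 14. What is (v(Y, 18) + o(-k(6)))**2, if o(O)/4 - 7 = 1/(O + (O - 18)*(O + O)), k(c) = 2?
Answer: 2319529/1521 ≈ 1525.0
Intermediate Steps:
v(F, r) = -3 + F
o(O) = 28 + 4/(O + 2*O*(-18 + O)) (o(O) = 28 + 4/(O + (O - 18)*(O + O)) = 28 + 4/(O + (-18 + O)*(2*O)) = 28 + 4/(O + 2*O*(-18 + O)))
(v(Y, 18) + o(-k(6)))**2 = ((-3 + 14) + 4*(1 - (-245)*2 + 14*(-1*2)**2)/(((-1*2))*(-35 + 2*(-1*2))))**2 = (11 + 4*(1 - 245*(-2) + 14*(-2)**2)/(-2*(-35 + 2*(-2))))**2 = (11 + 4*(-1/2)*(1 + 490 + 14*4)/(-35 - 4))**2 = (11 + 4*(-1/2)*(1 + 490 + 56)/(-39))**2 = (11 + 4*(-1/2)*(-1/39)*547)**2 = (11 + 1094/39)**2 = (1523/39)**2 = 2319529/1521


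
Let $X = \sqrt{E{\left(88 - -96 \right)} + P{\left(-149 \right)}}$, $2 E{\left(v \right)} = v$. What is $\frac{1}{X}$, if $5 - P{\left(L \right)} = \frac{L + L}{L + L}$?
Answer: $\frac{\sqrt{6}}{24} \approx 0.10206$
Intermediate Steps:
$E{\left(v \right)} = \frac{v}{2}$
$P{\left(L \right)} = 4$ ($P{\left(L \right)} = 5 - \frac{L + L}{L + L} = 5 - \frac{2 L}{2 L} = 5 - 2 L \frac{1}{2 L} = 5 - 1 = 4$)
$X = 4 \sqrt{6}$ ($X = \sqrt{\frac{88 - -96}{2} + 4} = \sqrt{\frac{88 + 96}{2} + 4} = \sqrt{\frac{1}{2} \cdot 184 + 4} = \sqrt{92 + 4} = \sqrt{96} = 4 \sqrt{6} \approx 9.798$)
$\frac{1}{X} = \frac{1}{4 \sqrt{6}} = \frac{\sqrt{6}}{24}$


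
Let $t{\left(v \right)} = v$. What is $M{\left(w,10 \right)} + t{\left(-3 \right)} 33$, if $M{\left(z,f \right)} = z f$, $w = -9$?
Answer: $-189$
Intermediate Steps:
$M{\left(z,f \right)} = f z$
$M{\left(w,10 \right)} + t{\left(-3 \right)} 33 = 10 \left(-9\right) - 99 = -90 - 99 = -189$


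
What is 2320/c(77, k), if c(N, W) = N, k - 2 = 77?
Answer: 2320/77 ≈ 30.130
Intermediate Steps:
k = 79 (k = 2 + 77 = 79)
2320/c(77, k) = 2320/77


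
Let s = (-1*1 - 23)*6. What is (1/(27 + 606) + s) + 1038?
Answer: 565903/633 ≈ 894.00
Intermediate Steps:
s = -144 (s = (-1 - 23)*6 = -24*6 = -144)
(1/(27 + 606) + s) + 1038 = (1/(27 + 606) - 144) + 1038 = (1/633 - 144) + 1038 = -91151/633 + 1038 = 565903/633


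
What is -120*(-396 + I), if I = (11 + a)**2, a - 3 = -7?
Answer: 41640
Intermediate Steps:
a = -4 (a = 3 - 7 = -4)
I = 49 (I = (11 - 4)**2 = 7**2 = 49)
-120*(-396 + I) = -120*(-396 + 49) = -120*(-347) = 41640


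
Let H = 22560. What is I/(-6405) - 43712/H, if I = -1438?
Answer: -515696/301035 ≈ -1.7131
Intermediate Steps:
I/(-6405) - 43712/H = -1438/(-6405) - 43712/22560 = -1438*(-1/6405) - 43712*1/22560 = 1438/6405 - 1366/705 = -515696/301035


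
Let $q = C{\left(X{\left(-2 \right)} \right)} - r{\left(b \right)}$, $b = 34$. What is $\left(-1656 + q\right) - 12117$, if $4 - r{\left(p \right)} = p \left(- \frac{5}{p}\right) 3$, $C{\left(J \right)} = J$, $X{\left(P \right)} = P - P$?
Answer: $-13792$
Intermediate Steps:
$X{\left(P \right)} = 0$
$r{\left(p \right)} = 19$ ($r{\left(p \right)} = 4 - p \left(- \frac{5}{p}\right) 3 = 4 - \left(-5\right) 3 = 4 - -15 = 4 + 15 = 19$)
$q = -19$ ($q = 0 - 19 = -19$)
$\left(-1656 + q\right) - 12117 = \left(-1656 - 19\right) - 12117 = -1675 - 12117 = -13792$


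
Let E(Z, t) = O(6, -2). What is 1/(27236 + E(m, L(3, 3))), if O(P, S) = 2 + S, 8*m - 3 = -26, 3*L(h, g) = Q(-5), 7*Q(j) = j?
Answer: 1/27236 ≈ 3.6716e-5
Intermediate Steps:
Q(j) = j/7
L(h, g) = -5/21 (L(h, g) = ((⅐)*(-5))/3 = (⅓)*(-5/7) = -5/21)
m = -23/8 (m = 3/8 + (⅛)*(-26) = 3/8 - 13/4 = -23/8 ≈ -2.8750)
E(Z, t) = 0 (E(Z, t) = 2 - 2 = 0)
1/(27236 + E(m, L(3, 3))) = 1/(27236 + 0) = 1/27236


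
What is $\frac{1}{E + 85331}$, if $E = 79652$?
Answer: $\frac{1}{164983} \approx 6.0612 \cdot 10^{-6}$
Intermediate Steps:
$\frac{1}{E + 85331} = \frac{1}{79652 + 85331} = \frac{1}{164983}$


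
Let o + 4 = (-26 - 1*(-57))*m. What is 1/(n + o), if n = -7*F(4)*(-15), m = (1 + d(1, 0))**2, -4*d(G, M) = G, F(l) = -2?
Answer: -16/3145 ≈ -0.0050874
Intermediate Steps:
d(G, M) = -G/4
m = 9/16 (m = (1 - 1/4*1)**2 = (1 - 1/4)**2 = (3/4)**2 = 9/16 ≈ 0.56250)
o = 215/16 (o = -4 + (-26 - 1*(-57))*(9/16) = -4 + (-26 + 57)*(9/16) = -4 + 31*(9/16) = -4 + 279/16 = 215/16 ≈ 13.438)
n = -210 (n = -7*(-2)*(-15) = 14*(-15) = -210)
1/(n + o) = 1/(-210 + 215/16) = 1/(-3145/16) = -16/3145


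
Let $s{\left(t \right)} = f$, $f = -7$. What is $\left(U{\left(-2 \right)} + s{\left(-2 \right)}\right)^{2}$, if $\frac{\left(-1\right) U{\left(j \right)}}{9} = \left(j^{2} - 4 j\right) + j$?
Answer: $9409$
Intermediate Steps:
$U{\left(j \right)} = - 9 j^{2} + 27 j$ ($U{\left(j \right)} = - 9 \left(\left(j^{2} - 4 j\right) + j\right) = - 9 \left(j^{2} - 3 j\right) = - 9 j^{2} + 27 j$)
$s{\left(t \right)} = -7$
$\left(U{\left(-2 \right)} + s{\left(-2 \right)}\right)^{2} = \left(9 \left(-2\right) \left(3 - -2\right) - 7\right)^{2} = \left(9 \left(-2\right) \left(3 + 2\right) - 7\right)^{2} = \left(9 \left(-2\right) 5 - 7\right)^{2} = \left(-90 - 7\right)^{2} = \left(-97\right)^{2} = 9409$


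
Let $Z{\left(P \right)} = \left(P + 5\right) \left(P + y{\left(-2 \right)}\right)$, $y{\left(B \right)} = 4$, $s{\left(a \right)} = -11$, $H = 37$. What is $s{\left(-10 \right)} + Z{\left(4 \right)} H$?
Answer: $2653$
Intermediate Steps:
$Z{\left(P \right)} = \left(4 + P\right) \left(5 + P\right)$ ($Z{\left(P \right)} = \left(P + 5\right) \left(P + 4\right) = \left(5 + P\right) \left(4 + P\right) = \left(4 + P\right) \left(5 + P\right)$)
$s{\left(-10 \right)} + Z{\left(4 \right)} H = -11 + \left(20 + 4^{2} + 9 \cdot 4\right) 37 = -11 + \left(20 + 16 + 36\right) 37 = -11 + 72 \cdot 37 = -11 + 2664 = 2653$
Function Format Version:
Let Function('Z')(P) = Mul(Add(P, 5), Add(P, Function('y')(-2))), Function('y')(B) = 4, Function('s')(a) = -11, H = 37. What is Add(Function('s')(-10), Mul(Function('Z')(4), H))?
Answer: 2653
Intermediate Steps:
Function('Z')(P) = Mul(Add(4, P), Add(5, P)) (Function('Z')(P) = Mul(Add(P, 5), Add(P, 4)) = Mul(Add(5, P), Add(4, P)) = Mul(Add(4, P), Add(5, P)))
Add(Function('s')(-10), Mul(Function('Z')(4), H)) = Add(-11, Mul(Add(20, Pow(4, 2), Mul(9, 4)), 37)) = Add(-11, Mul(Add(20, 16, 36), 37)) = Add(-11, Mul(72, 37)) = Add(-11, 2664) = 2653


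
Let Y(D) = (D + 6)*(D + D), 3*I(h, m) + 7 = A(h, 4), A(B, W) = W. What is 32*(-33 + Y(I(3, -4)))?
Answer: -1376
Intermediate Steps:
I(h, m) = -1 (I(h, m) = -7/3 + (1/3)*4 = -7/3 + 4/3 = -1)
Y(D) = 2*D*(6 + D) (Y(D) = (6 + D)*(2*D) = 2*D*(6 + D))
32*(-33 + Y(I(3, -4))) = 32*(-33 + 2*(-1)*(6 - 1)) = 32*(-33 + 2*(-1)*5) = 32*(-33 - 10) = 32*(-43) = -1376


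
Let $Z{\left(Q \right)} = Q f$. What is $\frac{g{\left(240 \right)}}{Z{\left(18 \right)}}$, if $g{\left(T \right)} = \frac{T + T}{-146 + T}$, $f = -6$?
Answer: $- \frac{20}{423} \approx -0.047281$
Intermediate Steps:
$Z{\left(Q \right)} = - 6 Q$ ($Z{\left(Q \right)} = Q \left(-6\right) = - 6 Q$)
$g{\left(T \right)} = \frac{2 T}{-146 + T}$
$\frac{g{\left(240 \right)}}{Z{\left(18 \right)}} = \frac{2 \cdot 240 \frac{1}{-146 + 240}}{\left(-6\right) 18} = \frac{2 \cdot 240 \cdot \frac{1}{94}}{-108} = 2 \cdot 240 \cdot \frac{1}{94} \left(- \frac{1}{108}\right) = \frac{240}{47} \left(- \frac{1}{108}\right) = - \frac{20}{423}$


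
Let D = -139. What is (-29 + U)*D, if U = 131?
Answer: -14178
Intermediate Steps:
(-29 + U)*D = (-29 + 131)*(-139) = 102*(-139) = -14178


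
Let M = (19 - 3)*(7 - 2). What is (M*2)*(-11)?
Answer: -1760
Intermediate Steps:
M = 80 (M = 16*5 = 80)
(M*2)*(-11) = (80*2)*(-11) = 160*(-11) = -1760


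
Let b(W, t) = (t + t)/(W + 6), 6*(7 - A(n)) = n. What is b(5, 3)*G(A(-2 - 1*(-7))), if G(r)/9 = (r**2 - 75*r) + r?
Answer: -4107/2 ≈ -2053.5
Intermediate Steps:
A(n) = 7 - n/6
b(W, t) = 2*t/(6 + W) (b(W, t) = (2*t)/(6 + W) = 2*t/(6 + W))
G(r) = -666*r + 9*r**2 (G(r) = 9*((r**2 - 75*r) + r) = 9*(r**2 - 74*r) = -666*r + 9*r**2)
b(5, 3)*G(A(-2 - 1*(-7))) = (2*3/(6 + 5))*(9*(7 - (-2 - 1*(-7))/6)*(-74 + (7 - (-2 - 1*(-7))/6))) = (2*3/11)*(9*(7 - (-2 + 7)/6)*(-74 + (7 - (-2 + 7)/6))) = (2*3*(1/11))*(9*(7 - 1/6*5)*(-74 + (7 - 1/6*5))) = 6*(9*(7 - 5/6)*(-74 + (7 - 5/6)))/11 = 6*(9*(37/6)*(-74 + 37/6))/11 = 6*(9*(37/6)*(-407/6))/11 = (6/11)*(-15059/4) = -4107/2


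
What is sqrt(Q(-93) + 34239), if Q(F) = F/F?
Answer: 8*sqrt(535) ≈ 185.04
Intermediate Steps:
Q(F) = 1
sqrt(Q(-93) + 34239) = sqrt(1 + 34239) = sqrt(34240) = 8*sqrt(535)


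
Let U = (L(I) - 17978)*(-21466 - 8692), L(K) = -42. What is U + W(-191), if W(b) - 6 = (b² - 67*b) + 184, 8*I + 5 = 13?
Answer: 543496628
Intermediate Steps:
I = 1 (I = -5/8 + (⅛)*13 = -5/8 + 13/8 = 1)
W(b) = 190 + b² - 67*b (W(b) = 6 + ((b² - 67*b) + 184) = 6 + (184 + b² - 67*b) = 190 + b² - 67*b)
U = 543447160 (U = (-42 - 17978)*(-21466 - 8692) = -18020*(-30158) = 543447160)
U + W(-191) = 543447160 + (190 + (-191)² - 67*(-191)) = 543447160 + (190 + 36481 + 12797) = 543447160 + 49468 = 543496628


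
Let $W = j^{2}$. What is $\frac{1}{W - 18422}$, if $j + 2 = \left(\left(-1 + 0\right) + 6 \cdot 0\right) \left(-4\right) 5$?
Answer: $- \frac{1}{18098} \approx -5.5255 \cdot 10^{-5}$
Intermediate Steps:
$j = 18$ ($j = -2 + \left(\left(-1 + 0\right) + 6 \cdot 0\right) \left(-4\right) 5 = -2 + \left(-1 + 0\right) \left(-4\right) 5 = -2 + \left(-1\right) \left(-4\right) 5 = -2 + 4 \cdot 5 = -2 + 20 = 18$)
$W = 324$ ($W = 18^{2} = 324$)
$\frac{1}{W - 18422} = \frac{1}{324 - 18422} = \frac{1}{-18098} = - \frac{1}{18098}$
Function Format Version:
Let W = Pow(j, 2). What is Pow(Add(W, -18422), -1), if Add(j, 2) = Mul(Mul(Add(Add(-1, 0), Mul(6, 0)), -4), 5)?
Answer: Rational(-1, 18098) ≈ -5.5255e-5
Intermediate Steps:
j = 18 (j = Add(-2, Mul(Mul(Add(Add(-1, 0), Mul(6, 0)), -4), 5)) = Add(-2, Mul(Mul(Add(-1, 0), -4), 5)) = Add(-2, Mul(Mul(-1, -4), 5)) = Add(-2, Mul(4, 5)) = Add(-2, 20) = 18)
W = 324 (W = Pow(18, 2) = 324)
Pow(Add(W, -18422), -1) = Pow(Add(324, -18422), -1) = Pow(-18098, -1) = Rational(-1, 18098)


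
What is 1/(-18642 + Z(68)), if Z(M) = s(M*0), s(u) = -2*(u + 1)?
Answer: -1/18644 ≈ -5.3637e-5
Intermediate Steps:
s(u) = -2 - 2*u (s(u) = -2*(1 + u) = -2 - 2*u)
Z(M) = -2 (Z(M) = -2 - 2*M*0 = -2 - 2*0 = -2 + 0 = -2)
1/(-18642 + Z(68)) = 1/(-18642 - 2) = 1/(-18644) = -1/18644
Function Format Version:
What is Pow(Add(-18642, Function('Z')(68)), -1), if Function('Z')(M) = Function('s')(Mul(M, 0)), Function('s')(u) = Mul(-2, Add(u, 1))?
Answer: Rational(-1, 18644) ≈ -5.3637e-5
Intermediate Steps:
Function('s')(u) = Add(-2, Mul(-2, u)) (Function('s')(u) = Mul(-2, Add(1, u)) = Add(-2, Mul(-2, u)))
Function('Z')(M) = -2 (Function('Z')(M) = Add(-2, Mul(-2, Mul(M, 0))) = Add(-2, Mul(-2, 0)) = Add(-2, 0) = -2)
Pow(Add(-18642, Function('Z')(68)), -1) = Pow(Add(-18642, -2), -1) = Pow(-18644, -1) = Rational(-1, 18644)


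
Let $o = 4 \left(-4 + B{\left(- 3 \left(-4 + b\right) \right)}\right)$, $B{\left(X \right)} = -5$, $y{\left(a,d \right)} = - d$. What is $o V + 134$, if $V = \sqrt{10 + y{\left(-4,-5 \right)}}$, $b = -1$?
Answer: $134 - 36 \sqrt{15} \approx -5.4274$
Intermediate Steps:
$V = \sqrt{15}$ ($V = \sqrt{10 - -5} = \sqrt{10 + 5} = \sqrt{15} \approx 3.873$)
$o = -36$ ($o = 4 \left(-4 - 5\right) = 4 \left(-9\right) = -36$)
$o V + 134 = - 36 \sqrt{15} + 134 = 134 - 36 \sqrt{15}$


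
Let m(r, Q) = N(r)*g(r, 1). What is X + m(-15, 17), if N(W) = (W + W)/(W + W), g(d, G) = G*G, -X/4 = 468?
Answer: -1871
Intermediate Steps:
X = -1872 (X = -4*468 = -1872)
g(d, G) = G**2
N(W) = 1 (N(W) = (2*W)/((2*W)) = (2*W)*(1/(2*W)) = 1)
m(r, Q) = 1 (m(r, Q) = 1*1**2 = 1*1 = 1)
X + m(-15, 17) = -1872 + 1 = -1871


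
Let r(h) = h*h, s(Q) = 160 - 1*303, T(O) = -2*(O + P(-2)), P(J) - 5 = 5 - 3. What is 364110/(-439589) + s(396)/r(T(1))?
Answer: -156073387/112534784 ≈ -1.3869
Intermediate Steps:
P(J) = 7 (P(J) = 5 + (5 - 3) = 5 + 2 = 7)
T(O) = -14 - 2*O (T(O) = -2*(O + 7) = -2*(7 + O) = -14 - 2*O)
s(Q) = -143 (s(Q) = 160 - 303 = -143)
r(h) = h²
364110/(-439589) + s(396)/r(T(1)) = 364110/(-439589) - 143/(-14 - 2*1)² = 364110*(-1/439589) - 143/(-14 - 2)² = -364110/439589 - 143/((-16)²) = -364110/439589 - 143/256 = -156073387/112534784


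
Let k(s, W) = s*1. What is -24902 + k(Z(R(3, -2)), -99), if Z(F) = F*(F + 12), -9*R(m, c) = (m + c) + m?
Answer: -2017478/81 ≈ -24907.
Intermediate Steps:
R(m, c) = -2*m/9 - c/9 (R(m, c) = -((m + c) + m)/9 = -((c + m) + m)/9 = -(c + 2*m)/9 = -2*m/9 - c/9)
Z(F) = F*(12 + F)
k(s, W) = s
-24902 + k(Z(R(3, -2)), -99) = -24902 + (-2/9*3 - ⅑*(-2))*(12 + (-2/9*3 - ⅑*(-2))) = -24902 + (-⅔ + 2/9)*(12 + (-⅔ + 2/9)) = -24902 - 4*(12 - 4/9)/9 = -24902 - 4/9*104/9 = -24902 - 416/81 = -2017478/81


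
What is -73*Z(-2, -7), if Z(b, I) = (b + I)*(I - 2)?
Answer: -5913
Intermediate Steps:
Z(b, I) = (-2 + I)*(I + b) (Z(b, I) = (I + b)*(-2 + I) = (-2 + I)*(I + b))
-73*Z(-2, -7) = -73*((-7)**2 - 2*(-7) - 2*(-2) - 7*(-2)) = -73*(49 + 14 + 4 + 14) = -73*81 = -5913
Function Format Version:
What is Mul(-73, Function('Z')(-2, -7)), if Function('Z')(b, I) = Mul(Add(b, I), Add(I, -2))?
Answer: -5913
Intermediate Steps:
Function('Z')(b, I) = Mul(Add(-2, I), Add(I, b)) (Function('Z')(b, I) = Mul(Add(I, b), Add(-2, I)) = Mul(Add(-2, I), Add(I, b)))
Mul(-73, Function('Z')(-2, -7)) = Mul(-73, Add(Pow(-7, 2), Mul(-2, -7), Mul(-2, -2), Mul(-7, -2))) = Mul(-73, Add(49, 14, 4, 14)) = Mul(-73, 81) = -5913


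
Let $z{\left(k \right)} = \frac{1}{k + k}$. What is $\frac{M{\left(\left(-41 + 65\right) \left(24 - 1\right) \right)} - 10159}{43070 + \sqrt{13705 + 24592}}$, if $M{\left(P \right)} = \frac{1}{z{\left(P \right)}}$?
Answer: $- \frac{389998850}{1854986603} + \frac{9055 \sqrt{38297}}{1854986603} \approx -0.20929$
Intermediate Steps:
$z{\left(k \right)} = \frac{1}{2 k}$
$M{\left(P \right)} = 2 P$ ($M{\left(P \right)} = \frac{1}{\frac{1}{2} \frac{1}{P}} = 2 P$)
$\frac{M{\left(\left(-41 + 65\right) \left(24 - 1\right) \right)} - 10159}{43070 + \sqrt{13705 + 24592}} = \frac{2 \left(-41 + 65\right) \left(24 - 1\right) - 10159}{43070 + \sqrt{13705 + 24592}} = \frac{2 \cdot 24 \cdot 23 - 10159}{43070 + \sqrt{38297}} = \frac{2 \cdot 552 - 10159}{43070 + \sqrt{38297}} = \frac{1104 - 10159}{43070 + \sqrt{38297}} = - \frac{9055}{43070 + \sqrt{38297}}$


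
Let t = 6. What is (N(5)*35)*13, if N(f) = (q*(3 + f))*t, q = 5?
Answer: 109200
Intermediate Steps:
N(f) = 90 + 30*f (N(f) = (5*(3 + f))*6 = (15 + 5*f)*6 = 90 + 30*f)
(N(5)*35)*13 = ((90 + 30*5)*35)*13 = ((90 + 150)*35)*13 = (240*35)*13 = 8400*13 = 109200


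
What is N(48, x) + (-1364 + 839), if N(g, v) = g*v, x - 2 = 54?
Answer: 2163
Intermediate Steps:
x = 56 (x = 2 + 54 = 56)
N(48, x) + (-1364 + 839) = 48*56 + (-1364 + 839) = 2688 - 525 = 2163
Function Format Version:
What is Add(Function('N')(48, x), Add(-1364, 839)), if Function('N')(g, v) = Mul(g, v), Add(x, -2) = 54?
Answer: 2163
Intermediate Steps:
x = 56 (x = Add(2, 54) = 56)
Add(Function('N')(48, x), Add(-1364, 839)) = Add(Mul(48, 56), Add(-1364, 839)) = Add(2688, -525) = 2163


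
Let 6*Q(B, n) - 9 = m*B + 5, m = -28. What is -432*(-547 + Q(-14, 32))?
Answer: 207072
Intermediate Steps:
Q(B, n) = 7/3 - 14*B/3 (Q(B, n) = 3/2 + (-28*B + 5)/6 = 3/2 + (5 - 28*B)/6 = 3/2 + (⅚ - 14*B/3) = 7/3 - 14*B/3)
-432*(-547 + Q(-14, 32)) = -432*(-547 + (7/3 - 14/3*(-14))) = -432*(-547 + (7/3 + 196/3)) = -432*(-547 + 203/3) = -432*(-1438/3) = 207072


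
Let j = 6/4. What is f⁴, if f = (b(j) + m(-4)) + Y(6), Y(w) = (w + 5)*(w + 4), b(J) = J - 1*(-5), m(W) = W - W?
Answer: 2947295521/16 ≈ 1.8421e+8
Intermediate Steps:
m(W) = 0
j = 3/2 (j = 6*(¼) = 3/2 ≈ 1.5000)
b(J) = 5 + J (b(J) = J + 5 = 5 + J)
Y(w) = (4 + w)*(5 + w) (Y(w) = (5 + w)*(4 + w) = (4 + w)*(5 + w))
f = 233/2 (f = ((5 + 3/2) + 0) + (20 + 6² + 9*6) = (13/2 + 0) + (20 + 36 + 54) = 13/2 + 110 = 233/2 ≈ 116.50)
f⁴ = (233/2)⁴ = 2947295521/16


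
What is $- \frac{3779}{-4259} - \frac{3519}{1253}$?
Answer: $- \frac{10252334}{5336527} \approx -1.9212$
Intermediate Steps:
$- \frac{3779}{-4259} - \frac{3519}{1253} = \left(-3779\right) \left(- \frac{1}{4259}\right) - \frac{3519}{1253} = \frac{3779}{4259} - \frac{3519}{1253} = - \frac{10252334}{5336527}$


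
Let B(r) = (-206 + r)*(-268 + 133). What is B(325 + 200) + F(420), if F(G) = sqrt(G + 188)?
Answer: -43065 + 4*sqrt(38) ≈ -43040.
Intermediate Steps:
F(G) = sqrt(188 + G)
B(r) = 27810 - 135*r (B(r) = (-206 + r)*(-135) = 27810 - 135*r)
B(325 + 200) + F(420) = (27810 - 135*(325 + 200)) + sqrt(188 + 420) = (27810 - 135*525) + sqrt(608) = (27810 - 70875) + 4*sqrt(38) = -43065 + 4*sqrt(38)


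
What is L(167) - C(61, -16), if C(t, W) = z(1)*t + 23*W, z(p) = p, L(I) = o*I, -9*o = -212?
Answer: 38167/9 ≈ 4240.8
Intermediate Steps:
o = 212/9 (o = -⅑*(-212) = 212/9 ≈ 23.556)
L(I) = 212*I/9
C(t, W) = t + 23*W (C(t, W) = 1*t + 23*W = t + 23*W)
L(167) - C(61, -16) = (212/9)*167 - (61 + 23*(-16)) = 35404/9 - (61 - 368) = 35404/9 - 1*(-307) = 35404/9 + 307 = 38167/9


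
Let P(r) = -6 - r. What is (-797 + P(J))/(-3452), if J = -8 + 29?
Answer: 206/863 ≈ 0.23870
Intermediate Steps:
J = 21
(-797 + P(J))/(-3452) = (-797 + (-6 - 1*21))/(-3452) = (-797 + (-6 - 21))*(-1/3452) = (-797 - 27)*(-1/3452) = -824*(-1/3452) = 206/863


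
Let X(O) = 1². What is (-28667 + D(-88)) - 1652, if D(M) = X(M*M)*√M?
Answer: -30319 + 2*I*√22 ≈ -30319.0 + 9.3808*I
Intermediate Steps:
X(O) = 1
D(M) = √M (D(M) = 1*√M = √M)
(-28667 + D(-88)) - 1652 = (-28667 + √(-88)) - 1652 = (-28667 + 2*I*√22) - 1652 = -30319 + 2*I*√22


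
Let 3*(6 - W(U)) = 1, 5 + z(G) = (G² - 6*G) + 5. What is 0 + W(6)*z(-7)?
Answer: 1547/3 ≈ 515.67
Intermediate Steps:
z(G) = G² - 6*G (z(G) = -5 + ((G² - 6*G) + 5) = -5 + (5 + G² - 6*G) = G² - 6*G)
W(U) = 17/3 (W(U) = 6 - ⅓*1 = 6 - ⅓ = 17/3)
0 + W(6)*z(-7) = 0 + 17*(-7*(-6 - 7))/3 = 0 + 17*(-7*(-13))/3 = 0 + (17/3)*91 = 0 + 1547/3 = 1547/3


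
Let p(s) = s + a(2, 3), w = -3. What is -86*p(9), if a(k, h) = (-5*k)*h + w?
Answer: 2064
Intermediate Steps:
a(k, h) = -3 - 5*h*k (a(k, h) = (-5*k)*h - 3 = -5*h*k - 3 = -3 - 5*h*k)
p(s) = -33 + s (p(s) = s + (-3 - 5*3*2) = s + (-3 - 30) = s - 33 = -33 + s)
-86*p(9) = -86*(-33 + 9) = -86*(-24) = 2064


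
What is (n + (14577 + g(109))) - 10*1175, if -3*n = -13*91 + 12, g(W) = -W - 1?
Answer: 9322/3 ≈ 3107.3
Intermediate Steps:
g(W) = -1 - W
n = 1171/3 (n = -(-13*91 + 12)/3 = -(-1183 + 12)/3 = -1/3*(-1171) = 1171/3 ≈ 390.33)
(n + (14577 + g(109))) - 10*1175 = (1171/3 + (14577 + (-1 - 1*109))) - 10*1175 = (1171/3 + (14577 + (-1 - 109))) - 11750 = (1171/3 + (14577 - 110)) - 11750 = (1171/3 + 14467) - 11750 = 44572/3 - 11750 = 9322/3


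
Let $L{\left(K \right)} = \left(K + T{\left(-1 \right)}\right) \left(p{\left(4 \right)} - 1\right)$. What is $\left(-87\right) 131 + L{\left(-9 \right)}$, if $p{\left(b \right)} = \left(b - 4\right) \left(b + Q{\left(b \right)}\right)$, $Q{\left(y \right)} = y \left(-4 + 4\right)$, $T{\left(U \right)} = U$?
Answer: $-11387$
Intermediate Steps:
$Q{\left(y \right)} = 0$ ($Q{\left(y \right)} = y 0 = 0$)
$p{\left(b \right)} = b \left(-4 + b\right)$ ($p{\left(b \right)} = \left(b - 4\right) \left(b + 0\right) = \left(-4 + b\right) b = b \left(-4 + b\right)$)
$L{\left(K \right)} = 1 - K$ ($L{\left(K \right)} = \left(K - 1\right) \left(4 \left(-4 + 4\right) - 1\right) = \left(-1 + K\right) \left(4 \cdot 0 - 1\right) = \left(-1 + K\right) \left(0 - 1\right) = \left(-1 + K\right) \left(-1\right) = 1 - K$)
$\left(-87\right) 131 + L{\left(-9 \right)} = \left(-87\right) 131 + \left(1 - -9\right) = -11397 + \left(1 + 9\right) = -11397 + 10 = -11387$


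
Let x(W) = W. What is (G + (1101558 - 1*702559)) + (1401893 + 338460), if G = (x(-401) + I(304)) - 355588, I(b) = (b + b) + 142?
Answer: 1784113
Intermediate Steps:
I(b) = 142 + 2*b (I(b) = 2*b + 142 = 142 + 2*b)
G = -355239 (G = (-401 + (142 + 2*304)) - 355588 = (-401 + (142 + 608)) - 355588 = (-401 + 750) - 355588 = 349 - 355588 = -355239)
(G + (1101558 - 1*702559)) + (1401893 + 338460) = (-355239 + (1101558 - 1*702559)) + (1401893 + 338460) = (-355239 + (1101558 - 702559)) + 1740353 = (-355239 + 398999) + 1740353 = 43760 + 1740353 = 1784113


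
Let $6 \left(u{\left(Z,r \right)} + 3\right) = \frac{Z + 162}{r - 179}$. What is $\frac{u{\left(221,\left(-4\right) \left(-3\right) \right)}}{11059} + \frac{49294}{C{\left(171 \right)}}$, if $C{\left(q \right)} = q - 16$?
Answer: $\frac{546232105397}{1717573290} \approx 318.03$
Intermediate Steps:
$C{\left(q \right)} = -16 + q$
$u{\left(Z,r \right)} = -3 + \frac{162 + Z}{6 \left(-179 + r\right)}$ ($u{\left(Z,r \right)} = -3 + \frac{\left(Z + 162\right) \frac{1}{r - 179}}{6} = -3 + \frac{\left(162 + Z\right) \frac{1}{-179 + r}}{6} = -3 + \frac{\frac{1}{-179 + r} \left(162 + Z\right)}{6} = -3 + \frac{162 + Z}{6 \left(-179 + r\right)}$)
$\frac{u{\left(221,\left(-4\right) \left(-3\right) \right)}}{11059} + \frac{49294}{C{\left(171 \right)}} = \frac{\frac{1}{6} \frac{1}{-179 - -12} \left(3384 + 221 - 18 \left(\left(-4\right) \left(-3\right)\right)\right)}{11059} + \frac{49294}{-16 + 171} = \frac{3384 + 221 - 216}{6 \left(-179 + 12\right)} \frac{1}{11059} + \frac{49294}{155} = \frac{3384 + 221 - 216}{6 \left(-167\right)} \frac{1}{11059} + 49294 \cdot \frac{1}{155} = \frac{1}{6} \left(- \frac{1}{167}\right) 3389 \cdot \frac{1}{11059} + \frac{49294}{155} = \left(- \frac{3389}{1002}\right) \frac{1}{11059} + \frac{49294}{155} = - \frac{3389}{11081118} + \frac{49294}{155} = \frac{546232105397}{1717573290}$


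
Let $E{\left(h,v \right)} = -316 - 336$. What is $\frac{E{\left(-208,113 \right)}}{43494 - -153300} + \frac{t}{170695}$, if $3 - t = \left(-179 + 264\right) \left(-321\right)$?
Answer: $\frac{2629410766}{16795875915} \approx 0.15655$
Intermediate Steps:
$E{\left(h,v \right)} = -652$ ($E{\left(h,v \right)} = -316 - 336 = -652$)
$t = 27288$ ($t = 3 - \left(-179 + 264\right) \left(-321\right) = 3 - 85 \left(-321\right) = 3 - -27285 = 3 + 27285 = 27288$)
$\frac{E{\left(-208,113 \right)}}{43494 - -153300} + \frac{t}{170695} = - \frac{652}{43494 - -153300} + \frac{27288}{170695} = - \frac{652}{43494 + 153300} + 27288 \cdot \frac{1}{170695} = - \frac{652}{196794} + \frac{27288}{170695} = \left(-652\right) \frac{1}{196794} + \frac{27288}{170695} = - \frac{326}{98397} + \frac{27288}{170695} = \frac{2629410766}{16795875915}$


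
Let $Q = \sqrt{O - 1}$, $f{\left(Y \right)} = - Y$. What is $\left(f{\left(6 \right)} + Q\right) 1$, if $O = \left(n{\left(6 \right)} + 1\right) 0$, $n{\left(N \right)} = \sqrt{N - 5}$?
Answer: $-6 + i \approx -6.0 + 1.0 i$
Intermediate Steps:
$n{\left(N \right)} = \sqrt{-5 + N}$
$O = 0$ ($O = \left(\sqrt{-5 + 6} + 1\right) 0 = \left(\sqrt{1} + 1\right) 0 = \left(1 + 1\right) 0 = 2 \cdot 0 = 0$)
$Q = i$ ($Q = \sqrt{0 - 1} = \sqrt{-1} = i \approx 1.0 i$)
$\left(f{\left(6 \right)} + Q\right) 1 = \left(\left(-1\right) 6 + i\right) 1 = \left(-6 + i\right) 1 = -6 + i$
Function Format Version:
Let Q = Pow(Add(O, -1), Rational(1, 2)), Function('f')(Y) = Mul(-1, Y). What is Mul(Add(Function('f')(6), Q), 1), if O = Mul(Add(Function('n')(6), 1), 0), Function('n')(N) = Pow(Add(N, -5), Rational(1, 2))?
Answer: Add(-6, I) ≈ Add(-6.0000, Mul(1.0000, I))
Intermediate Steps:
Function('n')(N) = Pow(Add(-5, N), Rational(1, 2))
O = 0 (O = Mul(Add(Pow(Add(-5, 6), Rational(1, 2)), 1), 0) = Mul(Add(Pow(1, Rational(1, 2)), 1), 0) = Mul(Add(1, 1), 0) = Mul(2, 0) = 0)
Q = I (Q = Pow(Add(0, -1), Rational(1, 2)) = Pow(-1, Rational(1, 2)) = I ≈ Mul(1.0000, I))
Mul(Add(Function('f')(6), Q), 1) = Mul(Add(Mul(-1, 6), I), 1) = Mul(Add(-6, I), 1) = Add(-6, I)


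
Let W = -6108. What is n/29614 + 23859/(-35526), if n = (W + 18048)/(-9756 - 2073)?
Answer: -464351525533/691383339842 ≈ -0.67163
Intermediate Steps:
n = -3980/3943 (n = (-6108 + 18048)/(-9756 - 2073) = 11940/(-11829) = 11940*(-1/11829) = -3980/3943 ≈ -1.0094)
n/29614 + 23859/(-35526) = -3980/3943/29614 + 23859/(-35526) = -3980/3943*1/29614 + 23859*(-1/35526) = -1990/58384001 - 7953/11842 = -464351525533/691383339842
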